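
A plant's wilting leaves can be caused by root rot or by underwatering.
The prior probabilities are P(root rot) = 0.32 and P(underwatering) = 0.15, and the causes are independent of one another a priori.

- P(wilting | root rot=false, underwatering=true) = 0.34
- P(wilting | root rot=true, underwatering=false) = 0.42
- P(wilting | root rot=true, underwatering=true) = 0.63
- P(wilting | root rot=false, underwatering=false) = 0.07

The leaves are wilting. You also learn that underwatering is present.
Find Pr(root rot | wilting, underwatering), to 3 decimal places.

Pr(root rot | wilting, underwatering) ≈ 0.466

By total probability over both values of root rot:
  P(wilting | underwatering) = 0.34×0.68 + 0.63×0.32
        = 0.231200 + 0.201600 = 0.432800
Configurations with root rot contribute 0.201600, so
  P(root rot | wilting, underwatering) = 0.201600 / 0.432800 ≈ 0.466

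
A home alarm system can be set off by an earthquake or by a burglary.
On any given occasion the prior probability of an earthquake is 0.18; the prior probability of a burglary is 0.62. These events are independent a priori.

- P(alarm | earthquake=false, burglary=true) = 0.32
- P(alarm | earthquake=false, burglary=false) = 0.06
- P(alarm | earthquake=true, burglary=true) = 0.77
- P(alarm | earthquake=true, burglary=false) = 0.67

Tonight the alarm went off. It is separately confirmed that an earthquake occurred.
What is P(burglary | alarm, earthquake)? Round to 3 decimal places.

Numerator (weight on configurations with burglary): 0.77×0.62 = 0.477400
Normalizer over all consistent configurations: 0.67×0.38 + 0.77×0.62 = 0.732000
Posterior = 0.477400 / 0.732000 ≈ 0.652

P(burglary | alarm, earthquake) ≈ 0.652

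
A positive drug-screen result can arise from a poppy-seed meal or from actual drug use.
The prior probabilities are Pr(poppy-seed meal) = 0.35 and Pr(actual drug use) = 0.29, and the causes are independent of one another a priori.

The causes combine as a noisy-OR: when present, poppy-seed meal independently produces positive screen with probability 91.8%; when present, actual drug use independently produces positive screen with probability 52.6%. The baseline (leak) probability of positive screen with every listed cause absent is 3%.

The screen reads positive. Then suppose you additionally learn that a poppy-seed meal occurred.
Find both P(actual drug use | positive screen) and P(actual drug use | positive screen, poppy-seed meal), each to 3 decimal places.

P(actual drug use | positive screen) ≈ 0.451; P(actual drug use | positive screen, poppy-seed meal) ≈ 0.299

Under noisy-OR, P(positive screen | causes) = 1 − (1−0.03)·∏(1−qᵢ) over the active causes.
Weight on actual drug use=true, given the evidence: 0.101831 + 0.097673 = 0.199504
Normalizer over all consistent configurations: 0.03·0.65·0.71 + 0.54022·0.65·0.29 + 0.92046·0.35·0.71 + 0.962298·0.35·0.29 = 0.442083
P(actual drug use | positive screen) = 0.199504/0.442083 ≈ 0.451

With the extra evidence:
Numerator (weight on configurations with actual drug use): 0.962298*0.29 = 0.279066
Normalizer over all consistent configurations: 0.92046*0.71 + 0.962298*0.29 = 0.932593
Posterior = 0.279066 / 0.932593 ≈ 0.299
— poppy-seed meal explains away the evidence for actual drug use.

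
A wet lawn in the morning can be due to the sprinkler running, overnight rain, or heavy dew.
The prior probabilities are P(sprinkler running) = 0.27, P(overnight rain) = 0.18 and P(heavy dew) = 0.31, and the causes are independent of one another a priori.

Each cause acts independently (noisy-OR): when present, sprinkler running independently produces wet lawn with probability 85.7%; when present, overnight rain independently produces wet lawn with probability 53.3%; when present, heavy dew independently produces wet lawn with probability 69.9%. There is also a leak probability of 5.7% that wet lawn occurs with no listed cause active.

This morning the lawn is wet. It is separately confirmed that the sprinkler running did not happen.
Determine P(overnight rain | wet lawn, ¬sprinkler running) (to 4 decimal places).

Under noisy-OR, P(wet lawn | causes) = 1 − (1−0.057)·∏(1−qᵢ) over the active causes.
By total probability over the 4 (overnight rain, heavy dew) configurations:
  P(wet lawn | ¬sprinkler running) = 0.057*0.82*0.69 + 0.716157*0.82*0.31 + 0.559619*0.18*0.69 + 0.867445*0.18*0.31
        = 0.032251 + 0.182047 + 0.069505 + 0.048403 = 0.332206
Configurations with overnight rain contribute 0.117908, so
  P(overnight rain | wet lawn, ¬sprinkler running) = 0.117908 / 0.332206 ≈ 0.3549

P(overnight rain | wet lawn, ¬sprinkler running) ≈ 0.3549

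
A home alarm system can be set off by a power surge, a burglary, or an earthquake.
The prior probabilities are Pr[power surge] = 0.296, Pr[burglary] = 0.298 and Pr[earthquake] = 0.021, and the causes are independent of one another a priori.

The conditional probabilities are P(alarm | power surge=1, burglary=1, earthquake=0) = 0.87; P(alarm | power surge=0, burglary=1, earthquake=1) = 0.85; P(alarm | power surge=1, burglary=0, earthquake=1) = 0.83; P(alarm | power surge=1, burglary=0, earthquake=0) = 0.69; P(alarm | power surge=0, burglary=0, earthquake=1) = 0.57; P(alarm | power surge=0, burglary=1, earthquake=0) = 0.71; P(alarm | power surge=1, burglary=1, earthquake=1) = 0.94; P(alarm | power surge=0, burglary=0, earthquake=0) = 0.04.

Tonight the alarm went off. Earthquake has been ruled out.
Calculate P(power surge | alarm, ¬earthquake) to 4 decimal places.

P(alarm | ¬earthquake) = 0.04*0.704*0.702 + 0.71*0.704*0.298 + 0.69*0.296*0.702 + 0.87*0.296*0.298 = 0.019768 + 0.148952 + 0.143376 + 0.076741 = 0.388837
The power surge-present share is 0.143376 + 0.076741 = 0.220117.
Hence the posterior is 0.220117/0.388837 ≈ 0.5661.

P(power surge | alarm, ¬earthquake) ≈ 0.5661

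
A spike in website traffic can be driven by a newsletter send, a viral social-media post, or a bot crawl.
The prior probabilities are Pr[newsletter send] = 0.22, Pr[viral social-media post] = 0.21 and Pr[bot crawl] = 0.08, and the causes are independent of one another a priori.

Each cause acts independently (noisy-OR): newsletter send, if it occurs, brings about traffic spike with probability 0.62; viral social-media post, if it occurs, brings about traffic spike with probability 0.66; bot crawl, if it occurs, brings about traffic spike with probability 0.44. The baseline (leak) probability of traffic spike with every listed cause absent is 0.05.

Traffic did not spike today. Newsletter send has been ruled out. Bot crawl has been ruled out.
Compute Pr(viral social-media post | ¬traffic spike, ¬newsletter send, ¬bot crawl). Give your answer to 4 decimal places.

Under noisy-OR, P(traffic spike | causes) = 1 − (1−0.05)·∏(1−qᵢ) over the active causes.
Weight on viral social-media post=true, given the evidence: 0.323×0.21 = 0.067830
The normalizing constant is 0.95×0.79 + 0.323×0.21 = 0.818330
P(viral social-media post | ¬traffic spike, ¬newsletter send, ¬bot crawl) = 0.067830/0.818330 ≈ 0.0829

Pr(viral social-media post | ¬traffic spike, ¬newsletter send, ¬bot crawl) ≈ 0.0829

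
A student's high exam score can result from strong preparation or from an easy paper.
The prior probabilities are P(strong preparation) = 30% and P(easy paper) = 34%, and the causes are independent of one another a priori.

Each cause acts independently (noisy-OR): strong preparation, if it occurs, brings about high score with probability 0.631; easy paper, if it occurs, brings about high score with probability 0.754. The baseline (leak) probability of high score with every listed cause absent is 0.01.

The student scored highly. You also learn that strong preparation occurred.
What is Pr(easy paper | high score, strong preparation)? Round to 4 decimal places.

Pr(easy paper | high score, strong preparation) ≈ 0.4249

Under noisy-OR, P(high score | causes) = 1 − (1−0.01)·∏(1−qᵢ) over the active causes.
P(high score | strong preparation) = 0.63469·0.66 + 0.910134·0.34 = 0.418895 + 0.309446 = 0.728341
The easy paper-present share is 0.910134·0.34 = 0.309446.
So P(easy paper | high score, strong preparation) = 0.309446/0.728341 ≈ 0.4249.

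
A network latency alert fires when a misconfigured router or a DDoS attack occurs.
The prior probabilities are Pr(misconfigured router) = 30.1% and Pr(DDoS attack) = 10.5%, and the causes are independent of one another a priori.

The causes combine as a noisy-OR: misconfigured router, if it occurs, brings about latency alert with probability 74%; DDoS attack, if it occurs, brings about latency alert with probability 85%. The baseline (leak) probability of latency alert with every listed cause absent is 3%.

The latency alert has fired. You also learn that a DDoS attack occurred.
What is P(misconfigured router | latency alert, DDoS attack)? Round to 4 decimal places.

Under noisy-OR, P(latency alert | causes) = 1 − (1−0.03)·∏(1−qᵢ) over the active causes.
Numerator (weight on configurations with misconfigured router): 0.96217×0.301 = 0.289613
The normalizing constant is 0.8545×0.699 + 0.96217×0.301 = 0.886908
Posterior = 0.289613 / 0.886908 ≈ 0.3265

P(misconfigured router | latency alert, DDoS attack) ≈ 0.3265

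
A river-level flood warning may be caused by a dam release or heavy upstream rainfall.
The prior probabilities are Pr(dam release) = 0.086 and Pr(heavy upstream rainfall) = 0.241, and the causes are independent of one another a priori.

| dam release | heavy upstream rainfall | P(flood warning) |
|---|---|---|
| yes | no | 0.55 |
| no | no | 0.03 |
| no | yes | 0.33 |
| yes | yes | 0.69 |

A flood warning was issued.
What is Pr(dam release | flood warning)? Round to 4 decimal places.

Enumerate the 4 (dam release, heavy upstream rainfall) configurations and weight by the priors:
  P(flood warning) = 0.03·0.914·0.759 + 0.33·0.914·0.241 + 0.55·0.086·0.759 + 0.69·0.086·0.241
        = 0.020812 + 0.072690 + 0.035901 + 0.014301 = 0.143704
Keeping only the dam release-present terms gives 0.050202, so
  P(dam release | flood warning) = 0.050202 / 0.143704 ≈ 0.3493

Pr(dam release | flood warning) ≈ 0.3493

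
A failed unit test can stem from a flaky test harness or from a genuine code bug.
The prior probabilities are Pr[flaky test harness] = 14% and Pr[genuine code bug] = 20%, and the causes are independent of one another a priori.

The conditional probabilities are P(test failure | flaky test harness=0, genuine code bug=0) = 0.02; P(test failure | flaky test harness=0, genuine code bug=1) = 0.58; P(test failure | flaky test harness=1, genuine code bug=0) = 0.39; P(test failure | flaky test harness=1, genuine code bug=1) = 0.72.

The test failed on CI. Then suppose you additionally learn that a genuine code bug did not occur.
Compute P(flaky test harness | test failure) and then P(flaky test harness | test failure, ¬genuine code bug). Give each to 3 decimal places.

P(flaky test harness | test failure) ≈ 0.360; P(flaky test harness | test failure, ¬genuine code bug) ≈ 0.760

Numerator (weight on configurations with flaky test harness): 0.043680 + 0.020160 = 0.063840
Normalizer over all consistent configurations: 0.02×0.86×0.8 + 0.58×0.86×0.2 + 0.39×0.14×0.8 + 0.72×0.14×0.2 = 0.177360
Posterior = 0.063840 / 0.177360 ≈ 0.360

Now also conditioning on genuine code bug≠true:
Weight on flaky test harness=true, given the evidence: 0.39·0.14 = 0.054600
Normalizer over all consistent configurations: 0.02·0.86 + 0.39·0.14 = 0.071800
Posterior = 0.054600 / 0.071800 ≈ 0.760
Ruling out genuine code bug raises the posterior on flaky test harness — the flip side of explaining away.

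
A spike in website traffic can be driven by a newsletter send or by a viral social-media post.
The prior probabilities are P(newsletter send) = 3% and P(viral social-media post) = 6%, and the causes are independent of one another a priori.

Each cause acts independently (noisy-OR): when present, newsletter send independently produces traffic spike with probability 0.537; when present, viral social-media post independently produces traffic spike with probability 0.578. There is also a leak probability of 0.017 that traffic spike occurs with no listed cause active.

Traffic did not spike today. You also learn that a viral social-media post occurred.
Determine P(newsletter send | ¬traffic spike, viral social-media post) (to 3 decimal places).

P(newsletter send | ¬traffic spike, viral social-media post) ≈ 0.014

Under noisy-OR, P(traffic spike | causes) = 1 − (1−0.017)·∏(1−qᵢ) over the active causes.
Sum P(¬traffic spike|·) weighted by the priors over both values of newsletter send:
  P(¬traffic spike | viral social-media post) = 0.414826×0.97 + 0.192064×0.03
        = 0.402381 + 0.005762 = 0.408143
Configurations with newsletter send contribute 0.005762, so
  P(newsletter send | ¬traffic spike, viral social-media post) = 0.005762 / 0.408143 ≈ 0.014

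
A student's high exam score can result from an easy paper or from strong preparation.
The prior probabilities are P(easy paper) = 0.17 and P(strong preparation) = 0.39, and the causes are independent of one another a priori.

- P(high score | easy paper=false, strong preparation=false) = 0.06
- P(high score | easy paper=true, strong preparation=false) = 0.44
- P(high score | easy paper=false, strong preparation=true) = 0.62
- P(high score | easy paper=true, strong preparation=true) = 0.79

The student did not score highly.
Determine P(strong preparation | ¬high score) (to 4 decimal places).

P(strong preparation | ¬high score) ≈ 0.2041

Weight on strong preparation=true, given the evidence: 0.123006 + 0.013923 = 0.136929
The normalizing constant is 0.94×0.83×0.61 + 0.38×0.83×0.39 + 0.56×0.17×0.61 + 0.21×0.17×0.39 = 0.670923
Posterior = 0.136929 / 0.670923 ≈ 0.2041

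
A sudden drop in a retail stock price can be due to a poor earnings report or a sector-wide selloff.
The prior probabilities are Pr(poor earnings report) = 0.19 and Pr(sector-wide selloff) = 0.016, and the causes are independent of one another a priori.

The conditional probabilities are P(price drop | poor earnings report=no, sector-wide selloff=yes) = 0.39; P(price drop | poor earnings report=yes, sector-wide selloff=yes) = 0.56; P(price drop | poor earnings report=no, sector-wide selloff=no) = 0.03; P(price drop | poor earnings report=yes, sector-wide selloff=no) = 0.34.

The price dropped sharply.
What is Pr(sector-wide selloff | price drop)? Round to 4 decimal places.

Pr(sector-wide selloff | price drop) ≈ 0.0717

By total probability over the 4 (poor earnings report, sector-wide selloff) configurations:
  P(price drop) = 0.03×0.81×0.984 + 0.39×0.81×0.016 + 0.34×0.19×0.984 + 0.56×0.19×0.016
        = 0.023911 + 0.005054 + 0.063566 + 0.001702 = 0.094233
Configurations with sector-wide selloff contribute 0.006756, so
  P(sector-wide selloff | price drop) = 0.006756 / 0.094233 ≈ 0.0717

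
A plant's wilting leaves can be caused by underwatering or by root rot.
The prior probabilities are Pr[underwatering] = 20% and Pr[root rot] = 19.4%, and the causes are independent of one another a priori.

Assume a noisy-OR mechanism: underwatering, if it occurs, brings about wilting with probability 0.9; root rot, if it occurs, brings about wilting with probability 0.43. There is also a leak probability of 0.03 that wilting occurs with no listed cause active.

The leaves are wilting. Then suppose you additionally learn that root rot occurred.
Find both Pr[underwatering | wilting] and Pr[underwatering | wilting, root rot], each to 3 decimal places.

Under noisy-OR, P(wilting | causes) = 1 − (1−0.03)·∏(1−qᵢ) over the active causes.
P(wilting) = 0.03·0.8·0.806 + 0.4471·0.8·0.194 + 0.903·0.2·0.806 + 0.94471·0.2·0.194 = 0.019344 + 0.069390 + 0.145564 + 0.036655 = 0.270953
Restricting to configurations with underwatering present: 0.145564 + 0.036655 = 0.182219.
P(underwatering | wilting) = 0.182219 / 0.270953 ≈ 0.673

Now also conditioning on root rot=true:
Weight on underwatering=true, given the evidence: 0.94471*0.2 = 0.188942
Denominator P(wilting | root rot): 0.4471*0.8 + 0.94471*0.2 = 0.546622
Posterior = 0.188942 / 0.546622 ≈ 0.346
— root rot explains away the evidence for underwatering.

Pr[underwatering | wilting] ≈ 0.673; Pr[underwatering | wilting, root rot] ≈ 0.346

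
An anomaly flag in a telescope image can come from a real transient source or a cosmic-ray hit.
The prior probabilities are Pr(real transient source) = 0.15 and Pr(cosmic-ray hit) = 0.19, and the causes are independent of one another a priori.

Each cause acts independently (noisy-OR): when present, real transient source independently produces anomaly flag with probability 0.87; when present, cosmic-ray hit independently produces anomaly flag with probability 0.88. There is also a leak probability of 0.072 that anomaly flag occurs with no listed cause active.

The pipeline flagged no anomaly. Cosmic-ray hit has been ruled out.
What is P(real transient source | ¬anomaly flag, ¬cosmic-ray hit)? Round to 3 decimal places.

Under noisy-OR, P(anomaly flag | causes) = 1 − (1−0.072)·∏(1−qᵢ) over the active causes.
P(¬anomaly flag | ¬cosmic-ray hit) = 0.928·0.85 + 0.12064·0.15 = 0.788800 + 0.018096 = 0.806896
Of this, 0.018096 comes from 0.12064·0.15 (the real transient source=true cases).
P(real transient source | ¬anomaly flag, ¬cosmic-ray hit) = 0.018096 / 0.806896 ≈ 0.022

P(real transient source | ¬anomaly flag, ¬cosmic-ray hit) ≈ 0.022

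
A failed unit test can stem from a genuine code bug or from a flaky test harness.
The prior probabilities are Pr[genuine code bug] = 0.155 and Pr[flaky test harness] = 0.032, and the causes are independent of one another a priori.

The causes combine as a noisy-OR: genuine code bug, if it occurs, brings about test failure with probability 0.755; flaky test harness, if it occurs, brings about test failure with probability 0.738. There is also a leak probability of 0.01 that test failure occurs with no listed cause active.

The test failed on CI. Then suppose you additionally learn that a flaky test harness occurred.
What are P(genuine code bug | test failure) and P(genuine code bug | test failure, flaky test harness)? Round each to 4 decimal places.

P(genuine code bug | test failure) ≈ 0.8075; P(genuine code bug | test failure, flaky test harness) ≈ 0.1883

Under noisy-OR, P(test failure | causes) = 1 − (1−0.01)·∏(1−qᵢ) over the active causes.
By total probability over the 4 (genuine code bug, flaky test harness) configurations:
  P(test failure) = 0.01*0.845*0.968 + 0.74062*0.845*0.032 + 0.75745*0.155*0.968 + 0.936452*0.155*0.032
        = 0.008180 + 0.020026 + 0.113648 + 0.004645 = 0.146499
Configurations with genuine code bug contribute 0.118293, so
  P(genuine code bug | test failure) = 0.118293 / 0.146499 ≈ 0.8075

Now also conditioning on flaky test harness=true:
By total probability over both values of genuine code bug:
  P(test failure | flaky test harness) = 0.74062×0.845 + 0.936452×0.155
        = 0.625824 + 0.145150 = 0.770974
The terms with genuine code bug present sum to 0.145150, so
  P(genuine code bug | test failure, flaky test harness) = 0.145150 / 0.770974 ≈ 0.1883
This is intercausal reasoning (explaining away): once flaky test harness accounts for the test failure, genuine code bug becomes less likely.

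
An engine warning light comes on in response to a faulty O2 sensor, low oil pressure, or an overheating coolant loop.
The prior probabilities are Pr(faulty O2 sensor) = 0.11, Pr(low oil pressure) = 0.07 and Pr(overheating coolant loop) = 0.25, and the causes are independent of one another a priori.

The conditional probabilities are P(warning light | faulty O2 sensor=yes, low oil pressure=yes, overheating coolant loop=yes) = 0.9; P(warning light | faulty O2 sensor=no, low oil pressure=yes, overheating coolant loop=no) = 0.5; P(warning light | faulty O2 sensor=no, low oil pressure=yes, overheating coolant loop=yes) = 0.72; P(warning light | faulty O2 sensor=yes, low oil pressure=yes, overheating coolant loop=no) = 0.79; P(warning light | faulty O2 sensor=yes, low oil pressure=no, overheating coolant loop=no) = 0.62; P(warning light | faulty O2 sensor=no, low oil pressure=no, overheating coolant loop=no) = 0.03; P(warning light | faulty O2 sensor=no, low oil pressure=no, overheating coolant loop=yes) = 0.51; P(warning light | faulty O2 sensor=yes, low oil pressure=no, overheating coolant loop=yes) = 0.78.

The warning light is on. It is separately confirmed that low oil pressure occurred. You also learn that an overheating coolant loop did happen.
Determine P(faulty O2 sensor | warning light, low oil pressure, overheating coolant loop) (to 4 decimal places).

P(faulty O2 sensor | warning light, low oil pressure, overheating coolant loop) ≈ 0.1338

Weight on faulty O2 sensor=true, given the evidence: 0.9*0.11 = 0.099000
The normalizing constant is 0.72*0.89 + 0.9*0.11 = 0.739800
Posterior = 0.099000 / 0.739800 ≈ 0.1338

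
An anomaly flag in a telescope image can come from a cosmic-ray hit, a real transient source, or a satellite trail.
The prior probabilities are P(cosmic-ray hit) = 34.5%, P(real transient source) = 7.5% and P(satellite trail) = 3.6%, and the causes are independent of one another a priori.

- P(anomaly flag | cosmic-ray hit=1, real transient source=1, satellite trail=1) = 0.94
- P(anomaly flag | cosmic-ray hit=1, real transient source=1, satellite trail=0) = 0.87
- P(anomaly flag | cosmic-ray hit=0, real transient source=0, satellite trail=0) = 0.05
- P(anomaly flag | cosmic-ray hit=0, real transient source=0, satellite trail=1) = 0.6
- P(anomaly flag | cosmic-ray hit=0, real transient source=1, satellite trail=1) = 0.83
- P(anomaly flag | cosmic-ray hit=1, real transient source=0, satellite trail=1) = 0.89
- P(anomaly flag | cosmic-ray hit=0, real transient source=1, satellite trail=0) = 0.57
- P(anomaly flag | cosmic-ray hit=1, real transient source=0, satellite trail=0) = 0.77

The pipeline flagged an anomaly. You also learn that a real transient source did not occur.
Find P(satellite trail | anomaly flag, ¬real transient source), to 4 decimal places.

By total probability over the 4 (cosmic-ray hit, satellite trail) configurations:
  P(anomaly flag | ¬real transient source) = 0.05*0.655*0.964 + 0.6*0.655*0.036 + 0.77*0.345*0.964 + 0.89*0.345*0.036
        = 0.031571 + 0.014148 + 0.256087 + 0.011054 = 0.312860
The terms with satellite trail present sum to 0.025202, so
  P(satellite trail | anomaly flag, ¬real transient source) = 0.025202 / 0.312860 ≈ 0.0806

P(satellite trail | anomaly flag, ¬real transient source) ≈ 0.0806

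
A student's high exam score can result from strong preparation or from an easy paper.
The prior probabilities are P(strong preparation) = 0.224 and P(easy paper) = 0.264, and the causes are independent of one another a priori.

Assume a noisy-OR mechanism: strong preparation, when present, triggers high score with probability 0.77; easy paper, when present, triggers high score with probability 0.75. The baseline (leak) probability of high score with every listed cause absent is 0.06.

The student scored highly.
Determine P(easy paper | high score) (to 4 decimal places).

P(easy paper | high score) ≈ 0.5654

Under noisy-OR, P(high score | causes) = 1 − (1−0.06)·∏(1−qᵢ) over the active causes.
Weight on easy paper=true, given the evidence: 0.156721 + 0.055940 = 0.212661
Denominator P(high score): 0.06×0.776×0.736 + 0.765×0.776×0.264 + 0.7838×0.224×0.736 + 0.94595×0.224×0.264 = 0.376149
Posterior = 0.212661 / 0.376149 ≈ 0.5654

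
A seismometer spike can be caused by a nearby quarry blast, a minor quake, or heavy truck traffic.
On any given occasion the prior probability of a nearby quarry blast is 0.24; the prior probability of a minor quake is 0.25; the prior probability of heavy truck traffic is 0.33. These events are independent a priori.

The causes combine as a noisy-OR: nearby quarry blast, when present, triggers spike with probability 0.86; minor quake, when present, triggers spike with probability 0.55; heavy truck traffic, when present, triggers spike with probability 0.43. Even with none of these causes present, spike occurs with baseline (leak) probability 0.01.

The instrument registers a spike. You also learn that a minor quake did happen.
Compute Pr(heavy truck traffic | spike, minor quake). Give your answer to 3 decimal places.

Pr(heavy truck traffic | spike, minor quake) ≈ 0.378

Under noisy-OR, P(spike | causes) = 1 − (1−0.01)·∏(1−qᵢ) over the active causes.
By total probability over the 4 (nearby quarry blast, heavy truck traffic) configurations:
  P(spike | minor quake) = 0.5545×0.76×0.67 + 0.746065×0.76×0.33 + 0.93763×0.24×0.67 + 0.964449×0.24×0.33
        = 0.282351 + 0.187113 + 0.150771 + 0.076384 = 0.696619
Configurations with heavy truck traffic contribute 0.263497, so
  P(heavy truck traffic | spike, minor quake) = 0.263497 / 0.696619 ≈ 0.378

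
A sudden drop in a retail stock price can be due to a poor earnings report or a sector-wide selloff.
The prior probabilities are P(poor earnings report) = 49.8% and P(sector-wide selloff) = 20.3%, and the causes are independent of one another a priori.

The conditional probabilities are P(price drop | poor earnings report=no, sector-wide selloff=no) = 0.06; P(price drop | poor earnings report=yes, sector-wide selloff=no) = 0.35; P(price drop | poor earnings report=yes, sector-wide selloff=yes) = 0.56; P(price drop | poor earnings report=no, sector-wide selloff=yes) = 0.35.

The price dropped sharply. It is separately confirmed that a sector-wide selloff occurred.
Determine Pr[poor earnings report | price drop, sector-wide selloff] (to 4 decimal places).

Pr[poor earnings report | price drop, sector-wide selloff] ≈ 0.6135

Weight on poor earnings report=true, given the evidence: 0.56·0.498 = 0.278880
Denominator P(price drop | sector-wide selloff): 0.35·0.502 + 0.56·0.498 = 0.454580
P(poor earnings report | price drop, sector-wide selloff) = 0.278880/0.454580 ≈ 0.6135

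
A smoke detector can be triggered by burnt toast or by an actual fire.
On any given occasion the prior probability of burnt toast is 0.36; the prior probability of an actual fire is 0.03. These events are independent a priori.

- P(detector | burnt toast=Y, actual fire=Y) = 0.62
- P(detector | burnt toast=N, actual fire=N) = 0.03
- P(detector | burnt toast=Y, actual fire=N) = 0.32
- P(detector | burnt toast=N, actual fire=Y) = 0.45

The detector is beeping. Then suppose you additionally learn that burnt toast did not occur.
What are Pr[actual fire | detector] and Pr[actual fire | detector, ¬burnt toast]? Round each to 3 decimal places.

Pr[actual fire | detector] ≈ 0.105; Pr[actual fire | detector, ¬burnt toast] ≈ 0.317

Enumerate the 4 (burnt toast, actual fire) configurations and weight by the priors:
  P(detector) = 0.03*0.64*0.97 + 0.45*0.64*0.03 + 0.32*0.36*0.97 + 0.62*0.36*0.03
        = 0.018624 + 0.008640 + 0.111744 + 0.006696 = 0.145704
The terms with actual fire present sum to 0.015336, so
  P(actual fire | detector) = 0.015336 / 0.145704 ≈ 0.105

With the extra evidence:
P(detector | ¬burnt toast) = 0.03*0.97 + 0.45*0.03 = 0.029100 + 0.013500 = 0.042600
Restricting to configurations with actual fire present: 0.45*0.03 = 0.013500.
So P(actual fire | detector, ¬burnt toast) = 0.013500/0.042600 ≈ 0.317.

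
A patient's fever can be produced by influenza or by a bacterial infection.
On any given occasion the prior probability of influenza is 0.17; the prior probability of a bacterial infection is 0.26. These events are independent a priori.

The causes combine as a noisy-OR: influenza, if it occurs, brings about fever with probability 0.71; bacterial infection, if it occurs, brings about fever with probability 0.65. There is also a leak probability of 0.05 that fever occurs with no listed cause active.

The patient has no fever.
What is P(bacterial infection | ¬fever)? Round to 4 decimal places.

Under noisy-OR, P(fever | causes) = 1 − (1−0.05)·∏(1−qᵢ) over the active causes.
P(¬fever) = 0.95·0.83·0.74 + 0.3325·0.83·0.26 + 0.2755·0.17·0.74 + 0.096425·0.17·0.26 = 0.583490 + 0.071754 + 0.034658 + 0.004262 = 0.694164
Restricting to configurations with bacterial infection present: 0.071754 + 0.004262 = 0.076016.
Hence the posterior is 0.076016/0.694164 ≈ 0.1095.

P(bacterial infection | ¬fever) ≈ 0.1095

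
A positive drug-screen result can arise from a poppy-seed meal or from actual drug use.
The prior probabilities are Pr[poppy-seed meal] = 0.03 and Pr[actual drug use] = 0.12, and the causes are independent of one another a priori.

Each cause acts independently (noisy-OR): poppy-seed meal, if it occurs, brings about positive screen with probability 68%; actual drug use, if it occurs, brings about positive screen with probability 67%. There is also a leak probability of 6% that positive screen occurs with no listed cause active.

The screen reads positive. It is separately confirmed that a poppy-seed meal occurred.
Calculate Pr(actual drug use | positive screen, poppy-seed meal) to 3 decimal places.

Pr(actual drug use | positive screen, poppy-seed meal) ≈ 0.149

Under noisy-OR, P(positive screen | causes) = 1 − (1−0.06)·∏(1−qᵢ) over the active causes.
Sum P(positive screen|·) weighted by the priors over both values of actual drug use:
  P(positive screen | poppy-seed meal) = 0.6992*0.88 + 0.900736*0.12
        = 0.615296 + 0.108088 = 0.723384
Configurations with actual drug use contribute 0.108088, so
  P(actual drug use | positive screen, poppy-seed meal) = 0.108088 / 0.723384 ≈ 0.149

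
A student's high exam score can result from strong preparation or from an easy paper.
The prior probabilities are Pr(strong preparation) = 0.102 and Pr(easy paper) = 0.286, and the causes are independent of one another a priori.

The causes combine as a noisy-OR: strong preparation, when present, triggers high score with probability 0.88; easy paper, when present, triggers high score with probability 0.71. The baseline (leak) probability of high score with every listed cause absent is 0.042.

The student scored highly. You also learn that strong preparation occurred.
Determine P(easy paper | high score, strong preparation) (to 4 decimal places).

P(easy paper | high score, strong preparation) ≈ 0.3043

Under noisy-OR, P(high score | causes) = 1 − (1−0.042)·∏(1−qᵢ) over the active causes.
Numerator (weight on configurations with easy paper): 0.966662×0.286 = 0.276465
The normalizing constant is 0.88504×0.714 + 0.966662×0.286 = 0.908384
Posterior = 0.276465 / 0.908384 ≈ 0.3043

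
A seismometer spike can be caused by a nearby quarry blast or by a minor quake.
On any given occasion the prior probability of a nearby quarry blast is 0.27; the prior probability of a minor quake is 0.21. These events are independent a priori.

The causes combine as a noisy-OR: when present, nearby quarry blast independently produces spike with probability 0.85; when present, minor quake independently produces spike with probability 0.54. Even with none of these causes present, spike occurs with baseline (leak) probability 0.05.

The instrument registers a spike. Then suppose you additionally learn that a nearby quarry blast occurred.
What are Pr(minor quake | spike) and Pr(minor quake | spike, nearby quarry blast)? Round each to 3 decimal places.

Pr(minor quake | spike) ≈ 0.397; Pr(minor quake | spike, nearby quarry blast) ≈ 0.225

Under noisy-OR, P(spike | causes) = 1 − (1−0.05)·∏(1−qᵢ) over the active causes.
By total probability over the 4 (nearby quarry blast, minor quake) configurations:
  P(spike) = 0.05*0.73*0.79 + 0.563*0.73*0.21 + 0.8575*0.27*0.79 + 0.93445*0.27*0.21
        = 0.028835 + 0.086308 + 0.182905 + 0.052983 = 0.351031
The terms with minor quake present sum to 0.139291, so
  P(minor quake | spike) = 0.139291 / 0.351031 ≈ 0.397

With the extra evidence:
Enumerate both values of minor quake and weight by the priors:
  P(spike | nearby quarry blast) = 0.8575·0.79 + 0.93445·0.21
        = 0.677425 + 0.196235 = 0.873660
Keeping only the minor quake-present terms gives 0.196235, so
  P(minor quake | spike, nearby quarry blast) = 0.196235 / 0.873660 ≈ 0.225
— nearby quarry blast explains away the evidence for minor quake.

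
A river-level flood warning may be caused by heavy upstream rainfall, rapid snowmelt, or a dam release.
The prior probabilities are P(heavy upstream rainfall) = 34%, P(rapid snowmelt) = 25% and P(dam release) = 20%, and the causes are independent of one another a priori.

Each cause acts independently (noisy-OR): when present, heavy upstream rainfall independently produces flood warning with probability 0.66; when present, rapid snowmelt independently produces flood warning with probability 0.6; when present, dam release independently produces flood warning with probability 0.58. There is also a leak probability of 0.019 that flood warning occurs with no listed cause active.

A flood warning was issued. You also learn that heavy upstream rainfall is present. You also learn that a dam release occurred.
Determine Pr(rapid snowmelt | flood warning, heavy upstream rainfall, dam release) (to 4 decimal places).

Under noisy-OR, P(flood warning | causes) = 1 − (1−0.019)·∏(1−qᵢ) over the active causes.
P(flood warning | heavy upstream rainfall, dam release) = 0.859913*0.75 + 0.943965*0.25 = 0.644935 + 0.235991 = 0.880926
Restricting to configurations with rapid snowmelt present: 0.943965*0.25 = 0.235991.
So P(rapid snowmelt | flood warning, heavy upstream rainfall, dam release) = 0.235991/0.880926 ≈ 0.2679.

Pr(rapid snowmelt | flood warning, heavy upstream rainfall, dam release) ≈ 0.2679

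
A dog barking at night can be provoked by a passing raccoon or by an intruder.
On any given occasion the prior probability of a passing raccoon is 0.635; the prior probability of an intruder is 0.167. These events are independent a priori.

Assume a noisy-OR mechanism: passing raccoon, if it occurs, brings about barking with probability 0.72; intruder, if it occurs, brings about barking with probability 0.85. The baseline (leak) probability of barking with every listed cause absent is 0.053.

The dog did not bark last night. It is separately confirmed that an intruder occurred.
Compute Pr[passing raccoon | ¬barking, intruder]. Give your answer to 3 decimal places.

Pr[passing raccoon | ¬barking, intruder] ≈ 0.328

Under noisy-OR, P(barking | causes) = 1 − (1−0.053)·∏(1−qᵢ) over the active causes.
P(¬barking | intruder) = 0.14205*0.365 + 0.039774*0.635 = 0.051848 + 0.025256 = 0.077104
Restricting to configurations with passing raccoon present: 0.039774*0.635 = 0.025256.
P(passing raccoon | ¬barking, intruder) = 0.025256 / 0.077104 ≈ 0.328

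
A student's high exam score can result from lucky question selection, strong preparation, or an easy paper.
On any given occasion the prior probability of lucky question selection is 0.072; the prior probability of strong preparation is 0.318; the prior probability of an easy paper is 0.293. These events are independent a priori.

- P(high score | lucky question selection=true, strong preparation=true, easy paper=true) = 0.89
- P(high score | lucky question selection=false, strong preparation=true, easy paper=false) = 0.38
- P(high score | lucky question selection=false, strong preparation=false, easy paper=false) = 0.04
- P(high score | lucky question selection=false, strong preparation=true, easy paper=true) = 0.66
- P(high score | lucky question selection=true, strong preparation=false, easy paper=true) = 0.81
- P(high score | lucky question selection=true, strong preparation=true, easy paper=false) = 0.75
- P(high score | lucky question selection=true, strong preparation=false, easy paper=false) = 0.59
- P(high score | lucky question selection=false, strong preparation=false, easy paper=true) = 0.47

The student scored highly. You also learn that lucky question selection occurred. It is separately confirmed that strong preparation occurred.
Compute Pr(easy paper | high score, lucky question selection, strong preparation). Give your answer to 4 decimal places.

P(high score | lucky question selection, strong preparation) = 0.75*0.707 + 0.89*0.293 = 0.530250 + 0.260770 = 0.791020
Restricting to configurations with easy paper present: 0.89*0.293 = 0.260770.
So P(easy paper | high score, lucky question selection, strong preparation) = 0.260770/0.791020 ≈ 0.3297.

Pr(easy paper | high score, lucky question selection, strong preparation) ≈ 0.3297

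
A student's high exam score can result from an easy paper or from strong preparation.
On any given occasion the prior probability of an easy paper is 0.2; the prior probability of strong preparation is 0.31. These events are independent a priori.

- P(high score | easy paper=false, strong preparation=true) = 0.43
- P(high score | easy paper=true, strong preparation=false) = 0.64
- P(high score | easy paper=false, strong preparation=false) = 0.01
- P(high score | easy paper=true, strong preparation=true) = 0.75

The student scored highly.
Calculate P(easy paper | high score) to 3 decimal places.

Sum P(high score|·) weighted by the priors over the 4 (easy paper, strong preparation) configurations:
  P(high score) = 0.01×0.8×0.69 + 0.43×0.8×0.31 + 0.64×0.2×0.69 + 0.75×0.2×0.31
        = 0.005520 + 0.106640 + 0.088320 + 0.046500 = 0.246980
The terms with easy paper present sum to 0.134820, so
  P(easy paper | high score) = 0.134820 / 0.246980 ≈ 0.546

P(easy paper | high score) ≈ 0.546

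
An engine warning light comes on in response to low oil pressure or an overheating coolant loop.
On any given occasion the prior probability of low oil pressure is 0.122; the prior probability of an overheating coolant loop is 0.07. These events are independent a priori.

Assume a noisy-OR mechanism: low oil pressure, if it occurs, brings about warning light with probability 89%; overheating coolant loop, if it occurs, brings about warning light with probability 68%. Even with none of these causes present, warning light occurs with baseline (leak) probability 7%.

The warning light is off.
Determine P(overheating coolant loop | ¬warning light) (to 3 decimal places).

P(overheating coolant loop | ¬warning light) ≈ 0.024

Under noisy-OR, P(warning light | causes) = 1 − (1−0.07)·∏(1−qᵢ) over the active causes.
By total probability over the 4 (low oil pressure, overheating coolant loop) configurations:
  P(¬warning light) = 0.93·0.878·0.93 + 0.2976·0.878·0.07 + 0.1023·0.122·0.93 + 0.032736·0.122·0.07
        = 0.759382 + 0.018290 + 0.011607 + 0.000280 = 0.789559
Keeping only the overheating coolant loop-present terms gives 0.018570, so
  P(overheating coolant loop | ¬warning light) = 0.018570 / 0.789559 ≈ 0.024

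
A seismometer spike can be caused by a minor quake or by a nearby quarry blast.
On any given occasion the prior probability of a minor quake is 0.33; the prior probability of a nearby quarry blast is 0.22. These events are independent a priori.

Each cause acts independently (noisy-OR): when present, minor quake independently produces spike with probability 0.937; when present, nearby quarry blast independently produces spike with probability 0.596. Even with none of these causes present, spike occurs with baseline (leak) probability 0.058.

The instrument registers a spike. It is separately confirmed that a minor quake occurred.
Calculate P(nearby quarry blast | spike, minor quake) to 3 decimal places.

Under noisy-OR, P(spike | causes) = 1 − (1−0.058)·∏(1−qᵢ) over the active causes.
P(spike | minor quake) = 0.940654*0.78 + 0.976024*0.22 = 0.733710 + 0.214725 = 0.948435
The nearby quarry blast-present share is 0.976024*0.22 = 0.214725.
So P(nearby quarry blast | spike, minor quake) = 0.214725/0.948435 ≈ 0.226.

P(nearby quarry blast | spike, minor quake) ≈ 0.226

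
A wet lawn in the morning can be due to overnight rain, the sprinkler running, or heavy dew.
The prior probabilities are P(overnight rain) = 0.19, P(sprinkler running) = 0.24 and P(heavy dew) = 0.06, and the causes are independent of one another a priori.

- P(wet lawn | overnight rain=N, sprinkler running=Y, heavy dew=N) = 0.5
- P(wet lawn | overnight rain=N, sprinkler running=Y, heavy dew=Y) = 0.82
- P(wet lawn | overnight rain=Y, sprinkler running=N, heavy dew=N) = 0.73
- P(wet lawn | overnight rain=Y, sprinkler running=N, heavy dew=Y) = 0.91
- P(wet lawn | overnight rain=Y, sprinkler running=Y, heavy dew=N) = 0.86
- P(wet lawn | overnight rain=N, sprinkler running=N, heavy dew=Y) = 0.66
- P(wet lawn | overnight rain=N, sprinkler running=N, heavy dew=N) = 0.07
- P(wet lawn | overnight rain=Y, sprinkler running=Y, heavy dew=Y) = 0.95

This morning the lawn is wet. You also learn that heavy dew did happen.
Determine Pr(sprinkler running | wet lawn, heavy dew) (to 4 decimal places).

Pr(sprinkler running | wet lawn, heavy dew) ≈ 0.2738

For the numerator, keep only sprinkler running=true terms: 0.159408 + 0.043320 = 0.202728
The normalizing constant is 0.66·0.81·0.76 + 0.82·0.81·0.24 + 0.91·0.19·0.76 + 0.95·0.19·0.24 = 0.740428
P(sprinkler running | wet lawn, heavy dew) = 0.202728/0.740428 ≈ 0.2738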